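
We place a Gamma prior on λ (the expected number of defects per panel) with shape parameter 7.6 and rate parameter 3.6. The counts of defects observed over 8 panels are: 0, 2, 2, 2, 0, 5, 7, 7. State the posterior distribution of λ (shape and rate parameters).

Total count ∑xᵢ = 25 over n = 8 panels.
Gamma is conjugate to the Poisson likelihood: posterior is Gamma(shape = 7.6+25 = 32.6, rate = 3.6+8 = 11.6).

Posterior: Gamma(shape=32.6, rate=11.6)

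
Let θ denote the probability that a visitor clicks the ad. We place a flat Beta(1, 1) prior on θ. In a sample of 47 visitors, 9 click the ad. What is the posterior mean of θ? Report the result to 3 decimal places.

Posterior mean ≈ 0.204

The binomial likelihood is conjugate to the Beta prior: with 9 successes and 38 failures, the posterior is Beta(1+9, 1+38) = Beta(10, 39).
Posterior mean = α/(α+β) = 10/49 = 0.204.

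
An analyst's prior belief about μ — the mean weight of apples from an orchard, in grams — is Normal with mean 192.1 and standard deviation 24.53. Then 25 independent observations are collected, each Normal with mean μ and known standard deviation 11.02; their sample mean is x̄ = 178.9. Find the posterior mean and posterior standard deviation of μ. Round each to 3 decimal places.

Prior precision 1/τ₀² = 1/24.53² = 0.00166190; data precision n/σ² = 25/11.02² = 0.205862.
Posterior precision = 0.00166190 + 0.205862 = 0.207524, giving posterior SD = 1/√0.207524 = 2.195.
Posterior mean = (0.00166190·192.1 + 0.205862·178.9) / 0.207524 = 179.006.

Posterior mean ≈ 179.006; posterior SD ≈ 2.195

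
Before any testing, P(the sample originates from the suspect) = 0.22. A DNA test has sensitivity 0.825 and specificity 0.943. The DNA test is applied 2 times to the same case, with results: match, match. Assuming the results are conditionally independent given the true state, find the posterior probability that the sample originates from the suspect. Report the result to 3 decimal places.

Let H be the event that the sample originates from the suspect; start with P(H) = 0.22. P('match'|H) = 0.825, P('match'|¬H) = 0.057.
Update on result 1 ('match'): P(H) ← 0.825·0.2200 / (0.825·0.2200 + 0.057·0.7800) = 0.18150/0.22596 = 0.8032.
Update on result 2 ('match'): P(H) ← 0.825·0.8032 / (0.825·0.8032 + 0.057·0.1968) = 0.66267/0.67389 = 0.9834.

Posterior P(H) ≈ 0.983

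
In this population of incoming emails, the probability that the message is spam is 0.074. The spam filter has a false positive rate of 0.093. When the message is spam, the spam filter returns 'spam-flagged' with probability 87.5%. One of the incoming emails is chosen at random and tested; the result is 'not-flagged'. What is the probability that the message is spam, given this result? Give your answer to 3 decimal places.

Let H be the event that the message is spam. P(H) = 0.074, so P(¬H) = 0.926. With E the 'not-flagged' result, P(E|H) = 0.125 and P(E|¬H) = 0.907.
P(E) = 0.125·0.074 + 0.907·0.926 = 0.0092500 + 0.83988 = 0.84913.
By Bayes' theorem, P(H|E) = 0.0092500 / 0.84913 = 0.011.

P(H | E) ≈ 0.011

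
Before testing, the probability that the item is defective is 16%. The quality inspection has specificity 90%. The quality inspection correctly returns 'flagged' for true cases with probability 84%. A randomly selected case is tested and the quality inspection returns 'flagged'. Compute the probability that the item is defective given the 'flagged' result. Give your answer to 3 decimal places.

Write H for 'the item is defective'. Prior odds H:¬H = 0.16/0.84 = 0.19048. For the 'flagged' outcome, the likelihood ratio is 0.84/0.1 = 8.4000.
Posterior odds = 0.19048 × 8.4000 = 1.6000, so P(H|E) = 1.6000/(1+1.6000) = 0.615.

P(H | E) ≈ 0.615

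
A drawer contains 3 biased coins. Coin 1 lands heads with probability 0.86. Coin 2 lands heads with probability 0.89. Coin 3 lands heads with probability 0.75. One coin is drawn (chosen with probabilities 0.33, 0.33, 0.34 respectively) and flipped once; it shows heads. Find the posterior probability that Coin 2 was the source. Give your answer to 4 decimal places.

Tabulate prior·likelihood by source: [1] prior 0.33, lik 0.86, product 0.2838; [2] prior 0.33, lik 0.89, product 0.2937; [3] prior 0.34, lik 0.75, product 0.2550.
Normalizing constant = 0.83250; the posterior for Coin 2 is its product over the sum, 0.2937/0.83250 = 0.3528.

Posterior probability ≈ 0.3528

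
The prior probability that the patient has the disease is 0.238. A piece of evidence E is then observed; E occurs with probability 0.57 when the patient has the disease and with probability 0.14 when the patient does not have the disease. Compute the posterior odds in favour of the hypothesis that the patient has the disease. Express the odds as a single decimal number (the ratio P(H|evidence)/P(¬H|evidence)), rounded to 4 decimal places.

Posterior odds ≈ 1.2717

Prior odds = 0.238/(1−0.238) = 0.31234.
Likelihood ratio for E = 0.57/0.14 = 4.0714.
Posterior odds = prior odds × LR = 1.2717.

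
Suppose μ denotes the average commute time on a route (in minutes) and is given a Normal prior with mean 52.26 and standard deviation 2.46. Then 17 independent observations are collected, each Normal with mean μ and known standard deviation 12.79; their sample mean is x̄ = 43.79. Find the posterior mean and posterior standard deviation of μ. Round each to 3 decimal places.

Posterior mean ≈ 48.990; posterior SD ≈ 1.927

Prior precision 1/τ₀² = 1/2.46² = 0.165246; data precision n/σ² = 17/12.79² = 0.103922.
Posterior precision = 0.165246 + 0.103922 = 0.269168, giving posterior SD = 1/√0.269168 = 1.927.
Posterior mean = (0.165246·52.26 + 0.103922·43.79) / 0.269168 = 48.990.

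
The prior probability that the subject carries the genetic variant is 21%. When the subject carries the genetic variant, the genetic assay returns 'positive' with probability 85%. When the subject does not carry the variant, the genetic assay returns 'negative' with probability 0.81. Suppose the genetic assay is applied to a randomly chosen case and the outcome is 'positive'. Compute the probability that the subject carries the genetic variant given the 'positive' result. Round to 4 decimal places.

P(H | E) ≈ 0.5432

Let H be the event that the subject carries the genetic variant. P(H) = 0.21, so P(¬H) = 0.79. With E the 'positive' result, P(E|H) = 0.85 and P(E|¬H) = 0.19.
P(E) = 0.85·0.21 + 0.19·0.79 = 0.17850 + 0.15010 = 0.32860.
By Bayes' theorem, P(H|E) = 0.17850 / 0.32860 = 0.5432.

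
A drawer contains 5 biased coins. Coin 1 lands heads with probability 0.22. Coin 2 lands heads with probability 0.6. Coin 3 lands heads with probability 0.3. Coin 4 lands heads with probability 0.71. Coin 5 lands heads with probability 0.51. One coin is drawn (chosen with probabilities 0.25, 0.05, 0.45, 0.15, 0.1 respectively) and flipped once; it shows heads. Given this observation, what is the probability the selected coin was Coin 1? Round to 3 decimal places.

Posterior probability ≈ 0.146

Tabulate prior·likelihood by source: [1] prior 0.25, lik 0.22, product 0.05500; [2] prior 0.05, lik 0.6, product 0.03000; [3] prior 0.45, lik 0.3, product 0.1350; [4] prior 0.15, lik 0.71, product 0.1065; [5] prior 0.1, lik 0.51, product 0.05100.
Normalizing constant = 0.37750; the posterior for Coin 1 is its product over the sum, 0.05500/0.37750 = 0.146.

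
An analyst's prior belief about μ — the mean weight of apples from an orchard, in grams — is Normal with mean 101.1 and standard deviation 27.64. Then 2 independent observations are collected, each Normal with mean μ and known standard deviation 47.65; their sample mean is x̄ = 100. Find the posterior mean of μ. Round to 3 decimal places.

Posterior mean ≈ 100.658

With known σ, the Normal prior is conjugate. Weight on the data is w = (n/σ²)/(n/σ² + 1/τ₀²) = 0.00088085/(0.00088085+0.00130895) = 0.40225.
Posterior mean = w·x̄ + (1−w)·μ₀ = 0.40225·100 + 0.59775·101.1 = 100.658.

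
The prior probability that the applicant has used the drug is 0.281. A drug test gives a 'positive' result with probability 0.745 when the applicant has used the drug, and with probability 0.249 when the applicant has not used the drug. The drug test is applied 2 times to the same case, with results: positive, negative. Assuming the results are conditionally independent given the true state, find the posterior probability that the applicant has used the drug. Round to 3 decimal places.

Posterior P(H) ≈ 0.284

Let H be the event that the applicant has used the drug; start with P(H) = 0.281. P('positive'|H) = 0.745, P('positive'|¬H) = 0.249.
Update on result 1 ('positive'): P(H) ← 0.745·0.2810 / (0.745·0.2810 + 0.249·0.7190) = 0.20935/0.38838 = 0.5390.
Update on result 2 ('negative'): P(H) ← 0.255·0.5390 / (0.255·0.5390 + 0.751·0.4610) = 0.13745/0.48364 = 0.2842.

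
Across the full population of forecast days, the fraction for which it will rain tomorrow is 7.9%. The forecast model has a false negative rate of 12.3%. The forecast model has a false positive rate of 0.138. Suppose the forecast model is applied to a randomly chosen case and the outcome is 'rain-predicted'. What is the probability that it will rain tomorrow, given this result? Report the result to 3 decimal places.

Let H be the event that it will rain tomorrow. P(H) = 0.079, so P(¬H) = 0.921. With E the 'rain-predicted' result, P(E|H) = 0.877 and P(E|¬H) = 0.138.
P(E) = 0.877·0.079 + 0.138·0.921 = 0.069283 + 0.12710 = 0.19638.
By Bayes' theorem, P(H|E) = 0.069283 / 0.19638 = 0.353.

P(H | E) ≈ 0.353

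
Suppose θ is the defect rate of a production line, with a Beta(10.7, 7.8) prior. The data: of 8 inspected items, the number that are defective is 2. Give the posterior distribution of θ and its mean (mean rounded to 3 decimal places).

Posterior: Beta(12.7, 13.8); mean ≈ 0.479

Observing 2 successes and 6 failures updates Beta(10.7, 7.8) by adding the success and failure counts to the two shape parameters: α = 10.7+2 = 12.7, β = 7.8+6 = 13.8.
Posterior mean = α/(α+β) = 12.7/26.5 = 0.479.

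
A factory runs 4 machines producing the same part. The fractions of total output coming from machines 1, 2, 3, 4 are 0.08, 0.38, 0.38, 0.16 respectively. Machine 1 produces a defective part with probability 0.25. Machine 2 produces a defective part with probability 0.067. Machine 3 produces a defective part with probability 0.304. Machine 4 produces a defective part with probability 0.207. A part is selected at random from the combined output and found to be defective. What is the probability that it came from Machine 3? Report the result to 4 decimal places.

Posterior probability ≈ 0.5952

P(defective|M1) = 0.25; P(defective|M2) = 0.067; P(defective|M3) = 0.304; P(defective|M4) = 0.207.
Prior × likelihood for each source: 0.08·0.25=0.02000, 0.38·0.067=0.02546, 0.38·0.304=0.1155, 0.16·0.207=0.03312. Summing gives P(defective) = 0.19410.
P(Machine 3 | defective) = 0.1155 / 0.19410 = 0.5952.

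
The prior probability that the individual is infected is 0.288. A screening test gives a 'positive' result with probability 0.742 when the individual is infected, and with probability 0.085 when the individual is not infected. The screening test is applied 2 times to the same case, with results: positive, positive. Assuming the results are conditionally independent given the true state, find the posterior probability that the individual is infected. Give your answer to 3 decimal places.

Let H be the event that the individual is infected; start with P(H) = 0.288. P('positive'|H) = 0.742, P('positive'|¬H) = 0.085.
Update on result 1 ('positive'): P(H) ← 0.742·0.2880 / (0.742·0.2880 + 0.085·0.7120) = 0.21370/0.27422 = 0.7793.
Update on result 2 ('positive'): P(H) ← 0.742·0.7793 / (0.742·0.7793 + 0.085·0.2207) = 0.57824/0.59700 = 0.9686.

Posterior P(H) ≈ 0.969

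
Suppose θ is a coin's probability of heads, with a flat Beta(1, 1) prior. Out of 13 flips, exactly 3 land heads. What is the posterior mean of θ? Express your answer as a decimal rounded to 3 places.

Observing 3 successes and 10 failures updates Beta(1, 1) by adding the success and failure counts to the two shape parameters: α = 1+3 = 4, β = 1+10 = 11.
E[θ | data] = 4/(4+11) = 0.267.

Posterior mean ≈ 0.267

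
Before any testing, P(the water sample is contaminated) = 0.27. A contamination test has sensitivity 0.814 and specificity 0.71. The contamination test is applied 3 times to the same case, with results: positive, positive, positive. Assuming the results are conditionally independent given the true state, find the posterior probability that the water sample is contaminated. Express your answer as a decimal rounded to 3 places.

Let H be the event that the water sample is contaminated; start with P(H) = 0.27. P('positive'|H) = 0.814, P('positive'|¬H) = 0.29.
Update on result 1 ('positive'): P(H) ← 0.814·0.2700 / (0.814·0.2700 + 0.29·0.7300) = 0.21978/0.43148 = 0.5094.
Update on result 2 ('positive'): P(H) ← 0.814·0.5094 / (0.814·0.5094 + 0.29·0.4906) = 0.41462/0.55691 = 0.7445.
Update on result 3 ('positive'): P(H) ← 0.814·0.7445 / (0.814·0.7445 + 0.29·0.2555) = 0.60603/0.68012 = 0.8911.

Posterior P(H) ≈ 0.891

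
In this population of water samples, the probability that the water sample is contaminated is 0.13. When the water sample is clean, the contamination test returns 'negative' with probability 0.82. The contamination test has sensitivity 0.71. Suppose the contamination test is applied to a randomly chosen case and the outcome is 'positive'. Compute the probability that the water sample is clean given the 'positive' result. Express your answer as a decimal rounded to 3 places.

P(¬H | E) ≈ 0.629

Let H be the event that the water sample is contaminated. P(H) = 0.13, so P(¬H) = 0.87. With E the 'positive' result, P(E|H) = 0.71 and P(E|¬H) = 0.18.
P(E) = 0.71·0.13 + 0.18·0.87 = 0.092300 + 0.15660 = 0.24890.
By Bayes' theorem, P(H|E) = 0.092300 / 0.24890 = 0.371. Hence P(¬H|E) = 1 − 0.371 = 0.629.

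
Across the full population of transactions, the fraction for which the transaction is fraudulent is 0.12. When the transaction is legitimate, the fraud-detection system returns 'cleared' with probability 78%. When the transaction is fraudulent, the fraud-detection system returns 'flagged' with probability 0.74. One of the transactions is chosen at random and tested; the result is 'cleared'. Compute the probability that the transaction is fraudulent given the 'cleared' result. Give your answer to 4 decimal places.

P(H | E) ≈ 0.0435

Let H be the event that the transaction is fraudulent. P(H) = 0.12, so P(¬H) = 0.88. With E the 'cleared' result, P(E|H) = 0.26 and P(E|¬H) = 0.78.
P(E) = 0.26·0.12 + 0.78·0.88 = 0.031200 + 0.68640 = 0.71760.
By Bayes' theorem, P(H|E) = 0.031200 / 0.71760 = 0.0435.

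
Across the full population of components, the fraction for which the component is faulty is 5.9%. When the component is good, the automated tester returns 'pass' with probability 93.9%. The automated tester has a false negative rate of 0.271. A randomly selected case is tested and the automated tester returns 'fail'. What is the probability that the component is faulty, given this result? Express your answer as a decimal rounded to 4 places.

Write H for 'the component is faulty'. Prior odds H:¬H = 0.059/0.941 = 0.062699. For the 'fail' outcome, the likelihood ratio is 0.729/0.061 = 11.951.
Posterior odds = 0.062699 × 11.951 = 0.74931, so P(H|E) = 0.74931/(1+0.74931) = 0.4283.

P(H | E) ≈ 0.4283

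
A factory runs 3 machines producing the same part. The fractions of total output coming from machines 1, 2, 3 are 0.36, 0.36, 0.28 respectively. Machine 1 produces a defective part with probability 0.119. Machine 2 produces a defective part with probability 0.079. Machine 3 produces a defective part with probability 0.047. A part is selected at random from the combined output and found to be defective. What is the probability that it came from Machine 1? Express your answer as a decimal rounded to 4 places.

Posterior probability ≈ 0.5073

P(defective|M1) = 0.119; P(defective|M2) = 0.079; P(defective|M3) = 0.047.
Prior × likelihood for each source: 0.36·0.119=0.04284, 0.36·0.079=0.02844, 0.28·0.047=0.01316. Summing gives P(defective) = 0.084440.
P(Machine 1 | defective) = 0.04284 / 0.084440 = 0.5073.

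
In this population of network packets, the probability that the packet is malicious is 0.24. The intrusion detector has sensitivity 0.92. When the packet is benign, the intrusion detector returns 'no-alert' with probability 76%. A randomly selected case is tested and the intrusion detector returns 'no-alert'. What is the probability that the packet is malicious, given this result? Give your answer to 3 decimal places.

P(H | E) ≈ 0.032

Write H for 'the packet is malicious'. Prior odds H:¬H = 0.24/0.76 = 0.31579. For the 'no-alert' outcome, the likelihood ratio is 0.08/0.76 = 0.10526.
Posterior odds = 0.31579 × 0.10526 = 0.033241, so P(H|E) = 0.033241/(1+0.033241) = 0.032.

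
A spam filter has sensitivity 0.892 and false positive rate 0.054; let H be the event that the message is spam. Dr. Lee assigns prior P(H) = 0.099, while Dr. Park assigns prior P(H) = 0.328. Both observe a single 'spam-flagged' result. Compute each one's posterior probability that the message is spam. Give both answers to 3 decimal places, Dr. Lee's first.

Dr. Lee: 0.645; Dr. Park: 0.890

The likelihood ratio for a 'spam-flagged' result is 0.892/0.054 = 16.519.
Dr. Lee: prior odds 0.099/0.901 = 0.10988; posterior odds 1.8150; posterior probability 0.645.
Dr. Park: prior odds 0.328/0.672 = 0.48810; posterior odds 8.0626; posterior probability 0.890.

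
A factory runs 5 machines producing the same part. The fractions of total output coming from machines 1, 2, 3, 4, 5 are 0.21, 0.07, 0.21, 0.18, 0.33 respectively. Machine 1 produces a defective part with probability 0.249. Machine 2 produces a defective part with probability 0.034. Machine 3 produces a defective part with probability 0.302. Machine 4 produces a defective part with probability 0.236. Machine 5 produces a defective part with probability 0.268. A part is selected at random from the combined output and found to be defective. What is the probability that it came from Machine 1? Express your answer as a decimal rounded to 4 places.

Tabulate prior·likelihood by source: [1] prior 0.21, lik 0.249, product 0.05229; [2] prior 0.07, lik 0.034, product 0.002380; [3] prior 0.21, lik 0.302, product 0.06342; [4] prior 0.18, lik 0.236, product 0.04248; [5] prior 0.33, lik 0.268, product 0.08844.
Normalizing constant = 0.24901; the posterior for Machine 1 is its product over the sum, 0.05229/0.24901 = 0.2100.

Posterior probability ≈ 0.2100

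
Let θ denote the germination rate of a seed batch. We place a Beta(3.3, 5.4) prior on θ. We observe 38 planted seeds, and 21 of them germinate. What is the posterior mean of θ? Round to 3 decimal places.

Posterior mean ≈ 0.520

The binomial likelihood is conjugate to the Beta prior: with 21 successes and 17 failures, the posterior is Beta(3.3+21, 5.4+17) = Beta(24.3, 22.4).
Posterior mean = α/(α+β) = 24.3/46.7 = 0.520.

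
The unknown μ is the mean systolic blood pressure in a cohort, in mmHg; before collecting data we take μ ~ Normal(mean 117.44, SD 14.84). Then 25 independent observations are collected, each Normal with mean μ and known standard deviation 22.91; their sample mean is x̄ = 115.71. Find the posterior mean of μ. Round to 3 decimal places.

Prior precision 1/τ₀² = 1/14.84² = 0.00454080; data precision n/σ² = 25/22.91² = 0.0476310.
Posterior precision = 0.00454080 + 0.0476310 = 0.0521718.
Posterior mean = (0.00454080·117.44 + 0.0476310·115.71) / 0.0521718 = 115.861.

Posterior mean ≈ 115.861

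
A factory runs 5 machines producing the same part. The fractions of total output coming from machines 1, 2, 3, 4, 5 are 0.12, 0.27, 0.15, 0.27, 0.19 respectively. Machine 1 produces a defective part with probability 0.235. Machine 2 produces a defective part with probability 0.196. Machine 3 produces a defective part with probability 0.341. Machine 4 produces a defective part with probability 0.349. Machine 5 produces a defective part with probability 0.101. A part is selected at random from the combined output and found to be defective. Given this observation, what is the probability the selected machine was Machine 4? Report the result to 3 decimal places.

Tabulate prior·likelihood by source: [1] prior 0.12, lik 0.235, product 0.02820; [2] prior 0.27, lik 0.196, product 0.05292; [3] prior 0.15, lik 0.341, product 0.05115; [4] prior 0.27, lik 0.349, product 0.09423; [5] prior 0.19, lik 0.101, product 0.01919.
Normalizing constant = 0.24569; the posterior for Machine 4 is its product over the sum, 0.09423/0.24569 = 0.384.

Posterior probability ≈ 0.384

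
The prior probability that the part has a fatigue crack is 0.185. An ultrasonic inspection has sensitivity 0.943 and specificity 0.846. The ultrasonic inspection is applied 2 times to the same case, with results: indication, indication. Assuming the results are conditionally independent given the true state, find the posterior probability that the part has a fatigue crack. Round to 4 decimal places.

Posterior P(H) ≈ 0.8949

With H the event that the part has a fatigue crack, the joint likelihood of the observed sequence is P(data|H) = 0.943·0.943 = 0.88925 and P(data|¬H) = 0.154·0.154 = 0.023716.
Bayes: P(H|data) = 0.185·0.88925 / (0.185·0.88925 + 0.815·0.023716) = 0.16451/0.18384 = 0.8949.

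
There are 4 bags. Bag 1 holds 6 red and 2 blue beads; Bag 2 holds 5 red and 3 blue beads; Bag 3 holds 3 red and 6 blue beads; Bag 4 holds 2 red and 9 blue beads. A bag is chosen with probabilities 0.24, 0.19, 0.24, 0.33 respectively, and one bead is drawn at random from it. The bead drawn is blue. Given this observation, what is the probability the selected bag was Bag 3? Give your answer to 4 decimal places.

Posterior probability ≈ 0.2851

Tabulate prior·likelihood by source: [1] prior 0.24, lik 0.25, product 0.06000; [2] prior 0.19, lik 0.375, product 0.07125; [3] prior 0.24, lik 0.6667, product 0.1600; [4] prior 0.33, lik 0.8182, product 0.2700.
Normalizing constant = 0.56125; the posterior for Bag 3 is its product over the sum, 0.1600/0.56125 = 0.2851.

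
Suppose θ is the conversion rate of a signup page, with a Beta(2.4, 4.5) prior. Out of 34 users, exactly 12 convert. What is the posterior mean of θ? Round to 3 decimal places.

Posterior mean ≈ 0.352

The binomial likelihood is conjugate to the Beta prior: with 12 successes and 22 failures, the posterior is Beta(2.4+12, 4.5+22) = Beta(14.4, 26.5).
Posterior mean = α/(α+β) = 14.4/40.9 = 0.352.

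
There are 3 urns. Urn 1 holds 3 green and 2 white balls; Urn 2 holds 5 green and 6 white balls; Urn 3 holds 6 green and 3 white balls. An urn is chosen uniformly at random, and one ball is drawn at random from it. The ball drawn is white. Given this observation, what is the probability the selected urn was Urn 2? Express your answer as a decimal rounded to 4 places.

Posterior probability ≈ 0.4265

P(white|Urn 1) = 0.4; P(white|Urn 2) = 0.5455; P(white|Urn 3) = 0.3333.
Prior × likelihood for each source: 0.333333·0.4=0.1333, 0.333333·0.5455=0.1818, 0.333333·0.3333=0.1111. Summing gives P(white) = 0.42626.
P(Urn 2 | white) = 0.1818 / 0.42626 = 0.4265.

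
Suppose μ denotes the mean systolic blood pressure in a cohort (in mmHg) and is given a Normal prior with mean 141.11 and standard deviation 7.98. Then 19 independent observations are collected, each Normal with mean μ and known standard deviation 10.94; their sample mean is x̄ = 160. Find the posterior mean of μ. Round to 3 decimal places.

With known σ, the Normal prior is conjugate. Weight on the data is w = (n/σ²)/(n/σ² + 1/τ₀²) = 0.158752/(0.158752+0.0157034) = 0.90999.
Posterior mean = w·x̄ + (1−w)·μ₀ = 0.90999·160 + 0.090014·141.11 = 158.300.

Posterior mean ≈ 158.300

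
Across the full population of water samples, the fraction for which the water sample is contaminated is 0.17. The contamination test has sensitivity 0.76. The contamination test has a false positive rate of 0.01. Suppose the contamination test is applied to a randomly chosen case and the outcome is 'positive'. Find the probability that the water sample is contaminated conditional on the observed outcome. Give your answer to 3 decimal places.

P(H | E) ≈ 0.940

Write H for 'the water sample is contaminated'. Prior odds H:¬H = 0.17/0.83 = 0.20482. For the 'positive' outcome, the likelihood ratio is 0.76/0.01 = 76.000.
Posterior odds = 0.20482 × 76.000 = 15.566, so P(H|E) = 15.566/(1+15.566) = 0.940.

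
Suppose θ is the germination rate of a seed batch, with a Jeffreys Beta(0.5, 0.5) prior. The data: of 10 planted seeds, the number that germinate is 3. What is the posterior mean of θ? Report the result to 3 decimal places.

Posterior mean ≈ 0.318

Observing 3 successes and 7 failures updates Beta(0.5, 0.5) by adding the success and failure counts to the two shape parameters: α = 0.5+3 = 3.5, β = 0.5+7 = 7.5.
Posterior mean = α/(α+β) = 3.5/11 = 0.318.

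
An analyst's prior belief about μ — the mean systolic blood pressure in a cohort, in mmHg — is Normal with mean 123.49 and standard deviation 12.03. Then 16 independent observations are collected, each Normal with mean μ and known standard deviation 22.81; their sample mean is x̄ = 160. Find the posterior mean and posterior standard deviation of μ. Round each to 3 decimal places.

With known σ, the Normal prior is conjugate. Weight on the data is w = (n/σ²)/(n/σ² + 1/τ₀²) = 0.0307517/(0.0307517+0.00690985) = 0.81653.
Posterior mean = w·x̄ + (1−w)·μ₀ = 0.81653·160 + 0.18347·123.49 = 153.301. Posterior variance = 1/(0.0307517+0.00690985) = 26.5523, so SD = 5.153.

Posterior mean ≈ 153.301; posterior SD ≈ 5.153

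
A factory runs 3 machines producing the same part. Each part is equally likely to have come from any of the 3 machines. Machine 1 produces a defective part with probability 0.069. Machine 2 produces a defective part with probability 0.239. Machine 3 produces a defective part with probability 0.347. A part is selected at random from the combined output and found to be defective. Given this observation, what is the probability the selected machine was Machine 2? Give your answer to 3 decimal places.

P(defective|M1) = 0.069; P(defective|M2) = 0.239; P(defective|M3) = 0.347.
Prior × likelihood for each source: 0.333333·0.069=0.02300, 0.333333·0.239=0.07967, 0.333333·0.347=0.1157. Summing gives P(defective) = 0.21833.
P(Machine 2 | defective) = 0.07967 / 0.21833 = 0.365.

Posterior probability ≈ 0.365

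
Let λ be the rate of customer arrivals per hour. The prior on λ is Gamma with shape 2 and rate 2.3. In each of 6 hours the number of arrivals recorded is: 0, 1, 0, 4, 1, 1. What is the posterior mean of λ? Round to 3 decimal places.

Posterior mean ≈ 1.084

The Poisson likelihood adds the total count to the shape and the number of exposure periods to the rate. Here ∑xᵢ = 7 and n = 6, so shape 2→9 and rate 2.3→8.3.
E[λ | data] = 9/8.3 = 1.084.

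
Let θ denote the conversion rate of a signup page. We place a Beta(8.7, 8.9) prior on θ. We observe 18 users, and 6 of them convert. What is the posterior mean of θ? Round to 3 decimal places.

The binomial likelihood is conjugate to the Beta prior: with 6 successes and 12 failures, the posterior is Beta(8.7+6, 8.9+12) = Beta(14.7, 20.9).
E[θ | data] = 14.7/(14.7+20.9) = 0.413.

Posterior mean ≈ 0.413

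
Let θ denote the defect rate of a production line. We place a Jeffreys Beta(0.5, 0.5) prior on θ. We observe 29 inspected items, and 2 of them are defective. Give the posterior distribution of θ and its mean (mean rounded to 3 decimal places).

Posterior: Beta(2.5, 27.5); mean ≈ 0.083

Observing 2 successes and 27 failures updates Beta(0.5, 0.5) by adding the success and failure counts to the two shape parameters: α = 0.5+2 = 2.5, β = 0.5+27 = 27.5.
Posterior mean = α/(α+β) = 2.5/30 = 0.083.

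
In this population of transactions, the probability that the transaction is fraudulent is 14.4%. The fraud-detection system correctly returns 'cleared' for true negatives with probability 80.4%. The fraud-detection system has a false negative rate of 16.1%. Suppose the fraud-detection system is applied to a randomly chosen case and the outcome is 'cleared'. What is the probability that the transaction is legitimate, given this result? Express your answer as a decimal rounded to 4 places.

Write H for 'the transaction is fraudulent'. Prior odds H:¬H = 0.144/0.856 = 0.16822. For the 'cleared' outcome, the likelihood ratio is 0.161/0.804 = 0.20025.
Posterior odds = 0.16822 × 0.20025 = 0.033687, so P(H|E) = 0.033687/(1+0.033687) = 0.0326. Then P(¬H|E) = 1 − 0.0326 = 0.9674.

P(¬H | E) ≈ 0.9674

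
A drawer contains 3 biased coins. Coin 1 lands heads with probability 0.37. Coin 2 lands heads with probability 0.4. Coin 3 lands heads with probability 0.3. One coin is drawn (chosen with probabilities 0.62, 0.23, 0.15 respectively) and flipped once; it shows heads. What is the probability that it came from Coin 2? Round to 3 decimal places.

Posterior probability ≈ 0.251

Tabulate prior·likelihood by source: [1] prior 0.62, lik 0.37, product 0.2294; [2] prior 0.23, lik 0.4, product 0.09200; [3] prior 0.15, lik 0.3, product 0.04500.
Normalizing constant = 0.36640; the posterior for Coin 2 is its product over the sum, 0.09200/0.36640 = 0.251.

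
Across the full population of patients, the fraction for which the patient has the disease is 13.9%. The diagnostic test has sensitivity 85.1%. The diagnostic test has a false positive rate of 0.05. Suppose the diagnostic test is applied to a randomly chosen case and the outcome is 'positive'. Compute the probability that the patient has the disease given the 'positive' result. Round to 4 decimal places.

P(H | E) ≈ 0.7332

Write H for 'the patient has the disease'. Prior odds H:¬H = 0.139/0.861 = 0.16144. For the 'positive' outcome, the likelihood ratio is 0.851/0.05 = 17.020.
Posterior odds = 0.16144 × 17.020 = 2.7477, so P(H|E) = 2.7477/(1+2.7477) = 0.7332.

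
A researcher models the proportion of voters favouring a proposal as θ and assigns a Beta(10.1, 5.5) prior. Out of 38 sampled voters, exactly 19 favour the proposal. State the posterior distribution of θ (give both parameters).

Observing 19 successes and 19 failures updates Beta(10.1, 5.5) by adding the success and failure counts to the two shape parameters: α = 10.1+19 = 29.1, β = 5.5+19 = 24.5.

Posterior: Beta(29.1, 24.5)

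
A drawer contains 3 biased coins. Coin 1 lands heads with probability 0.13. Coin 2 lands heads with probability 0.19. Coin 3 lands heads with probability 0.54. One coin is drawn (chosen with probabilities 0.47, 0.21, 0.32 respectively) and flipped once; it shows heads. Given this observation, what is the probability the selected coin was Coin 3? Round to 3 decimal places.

Posterior probability ≈ 0.631

P(heads|C1) = 0.13; P(heads|C2) = 0.19; P(heads|C3) = 0.54.
Prior × likelihood for each source: 0.47·0.13=0.06110, 0.21·0.19=0.03990, 0.32·0.54=0.1728. Summing gives P(heads) = 0.27380.
P(Coin 3 | heads) = 0.1728 / 0.27380 = 0.631.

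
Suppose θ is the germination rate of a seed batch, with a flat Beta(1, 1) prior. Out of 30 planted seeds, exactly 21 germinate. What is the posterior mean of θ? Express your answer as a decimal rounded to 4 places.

The binomial likelihood is conjugate to the Beta prior: with 21 successes and 9 failures, the posterior is Beta(1+21, 1+9) = Beta(22, 10).
E[θ | data] = 22/(22+10) = 0.6875.

Posterior mean ≈ 0.6875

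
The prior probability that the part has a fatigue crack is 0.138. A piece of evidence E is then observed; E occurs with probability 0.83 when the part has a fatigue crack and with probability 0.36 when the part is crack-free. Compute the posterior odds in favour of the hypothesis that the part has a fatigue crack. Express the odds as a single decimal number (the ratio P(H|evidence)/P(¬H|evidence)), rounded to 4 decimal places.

Posterior odds ≈ 0.3691

Prior odds = 0.138/(1−0.138) = 0.16009. In log-odds, ln(0.16009) = -1.8320.
Add log likelihood ratio: ln(2.3056) = 0.83532.
Posterior log-odds = -0.99668, so posterior odds = exp(-0.99668) = 0.36910.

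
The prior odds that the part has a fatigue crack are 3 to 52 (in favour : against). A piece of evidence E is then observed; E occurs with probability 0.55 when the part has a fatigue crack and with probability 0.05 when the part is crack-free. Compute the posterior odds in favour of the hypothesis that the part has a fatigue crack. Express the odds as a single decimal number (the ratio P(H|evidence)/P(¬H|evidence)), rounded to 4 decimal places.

Posterior odds ≈ 0.6346

Prior odds = 3/52 = 0.057692.
Likelihood ratio for E = 0.55/0.05 = 11.000.
Posterior odds = prior odds × LR = 0.63462.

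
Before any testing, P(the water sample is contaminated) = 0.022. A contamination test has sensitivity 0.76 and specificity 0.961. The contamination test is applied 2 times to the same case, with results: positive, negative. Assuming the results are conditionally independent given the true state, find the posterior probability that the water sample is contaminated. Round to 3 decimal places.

Let H be the event that the water sample is contaminated; start with P(H) = 0.022. P('positive'|H) = 0.76, P('positive'|¬H) = 0.039.
Update on result 1 ('positive'): P(H) ← 0.76·0.0220 / (0.76·0.0220 + 0.039·0.9780) = 0.016720/0.054862 = 0.3048.
Update on result 2 ('negative'): P(H) ← 0.24·0.3048 / (0.24·0.3048 + 0.961·0.6952) = 0.073144/0.74126 = 0.0987.

Posterior P(H) ≈ 0.099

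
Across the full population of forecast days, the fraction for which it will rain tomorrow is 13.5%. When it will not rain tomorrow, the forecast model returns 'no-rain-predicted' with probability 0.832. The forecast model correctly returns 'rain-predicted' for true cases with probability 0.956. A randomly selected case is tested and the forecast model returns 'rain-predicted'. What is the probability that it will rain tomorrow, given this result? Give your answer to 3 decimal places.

P(H | E) ≈ 0.470

Write H for 'it will rain tomorrow'. Prior odds H:¬H = 0.135/0.865 = 0.15607. For the 'rain-predicted' outcome, the likelihood ratio is 0.956/0.168 = 5.6905.
Posterior odds = 0.15607 × 5.6905 = 0.88811, so P(H|E) = 0.88811/(1+0.88811) = 0.470.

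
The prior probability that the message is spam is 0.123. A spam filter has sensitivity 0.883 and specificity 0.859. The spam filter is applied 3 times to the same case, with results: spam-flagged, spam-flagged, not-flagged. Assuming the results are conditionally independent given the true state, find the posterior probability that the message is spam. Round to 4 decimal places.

Posterior P(H) ≈ 0.4283

Let H be the event that the message is spam; start with P(H) = 0.123. P('spam-flagged'|H) = 0.883, P('spam-flagged'|¬H) = 0.141.
Update on result 1 ('spam-flagged'): P(H) ← 0.883·0.1230 / (0.883·0.1230 + 0.141·0.8770) = 0.10861/0.23227 = 0.4676.
Update on result 2 ('spam-flagged'): P(H) ← 0.883·0.4676 / (0.883·0.4676 + 0.141·0.5324) = 0.41290/0.48796 = 0.8462.
Update on result 3 ('not-flagged'): P(H) ← 0.117·0.8462 / (0.117·0.8462 + 0.859·0.1538) = 0.099001/0.23115 = 0.4283.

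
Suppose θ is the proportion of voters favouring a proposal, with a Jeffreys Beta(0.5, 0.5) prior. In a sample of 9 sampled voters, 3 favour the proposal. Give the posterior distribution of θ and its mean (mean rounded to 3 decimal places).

Observing 3 successes and 6 failures updates Beta(0.5, 0.5) by adding the success and failure counts to the two shape parameters: α = 0.5+3 = 3.5, β = 0.5+6 = 6.5.
E[θ | data] = 3.5/(3.5+6.5) = 0.350.

Posterior: Beta(3.5, 6.5); mean ≈ 0.350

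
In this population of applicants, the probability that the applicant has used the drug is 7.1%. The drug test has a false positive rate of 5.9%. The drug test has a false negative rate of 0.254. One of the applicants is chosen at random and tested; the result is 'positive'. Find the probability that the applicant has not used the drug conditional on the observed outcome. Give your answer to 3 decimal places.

Write H for 'the applicant has used the drug'. Prior odds H:¬H = 0.071/0.929 = 0.076426. For the 'positive' outcome, the likelihood ratio is 0.746/0.059 = 12.644.
Posterior odds = 0.076426 × 12.644 = 0.96634, so P(H|E) = 0.96634/(1+0.96634) = 0.491. Then P(¬H|E) = 1 − 0.491 = 0.509.

P(¬H | E) ≈ 0.509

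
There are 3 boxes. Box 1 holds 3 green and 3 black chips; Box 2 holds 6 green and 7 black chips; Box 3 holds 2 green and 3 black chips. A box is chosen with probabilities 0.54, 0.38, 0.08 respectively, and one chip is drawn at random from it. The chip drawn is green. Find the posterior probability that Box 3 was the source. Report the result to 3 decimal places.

Tabulate prior·likelihood by source: [1] prior 0.54, lik 0.5, product 0.2700; [2] prior 0.38, lik 0.4615, product 0.1754; [3] prior 0.08, lik 0.4, product 0.03200.
Normalizing constant = 0.47738; the posterior for Box 3 is its product over the sum, 0.03200/0.47738 = 0.067.

Posterior probability ≈ 0.067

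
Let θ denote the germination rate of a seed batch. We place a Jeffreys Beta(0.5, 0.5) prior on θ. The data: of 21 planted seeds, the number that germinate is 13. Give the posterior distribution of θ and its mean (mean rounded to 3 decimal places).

Posterior: Beta(13.5, 8.5); mean ≈ 0.614

Observing 13 successes and 8 failures updates Beta(0.5, 0.5) by adding the success and failure counts to the two shape parameters: α = 0.5+13 = 13.5, β = 0.5+8 = 8.5.
E[θ | data] = 13.5/(13.5+8.5) = 0.614.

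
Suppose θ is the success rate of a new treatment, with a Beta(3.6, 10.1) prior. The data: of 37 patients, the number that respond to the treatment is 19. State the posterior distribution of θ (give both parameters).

Posterior: Beta(22.6, 28.1)

Observing 19 successes and 18 failures updates Beta(3.6, 10.1) by adding the success and failure counts to the two shape parameters: α = 3.6+19 = 22.6, β = 10.1+18 = 28.1.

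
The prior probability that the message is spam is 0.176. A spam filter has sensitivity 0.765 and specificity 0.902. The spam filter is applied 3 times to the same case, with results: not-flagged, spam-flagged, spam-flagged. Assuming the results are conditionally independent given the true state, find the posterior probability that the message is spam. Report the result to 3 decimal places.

Let H be the event that the message is spam; start with P(H) = 0.176. P('spam-flagged'|H) = 0.765, P('spam-flagged'|¬H) = 0.098.
Update on result 1 ('not-flagged'): P(H) ← 0.235·0.1760 / (0.235·0.1760 + 0.902·0.8240) = 0.041360/0.78461 = 0.0527.
Update on result 2 ('spam-flagged'): P(H) ← 0.765·0.0527 / (0.765·0.0527 + 0.098·0.9473) = 0.040326/0.13316 = 0.3028.
Update on result 3 ('spam-flagged'): P(H) ← 0.765·0.3028 / (0.765·0.3028 + 0.098·0.6972) = 0.23167/0.29999 = 0.7723.

Posterior P(H) ≈ 0.772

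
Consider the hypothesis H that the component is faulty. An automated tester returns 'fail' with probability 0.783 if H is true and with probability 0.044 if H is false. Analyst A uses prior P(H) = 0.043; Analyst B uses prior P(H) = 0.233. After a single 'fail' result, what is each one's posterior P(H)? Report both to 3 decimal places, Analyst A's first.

The likelihood ratio for a 'fail' result is 0.783/0.044 = 17.795.
Analyst A: prior odds 0.043/0.957 = 0.044932; posterior odds 0.79959; posterior probability 0.444.
Analyst B: prior odds 0.233/0.767 = 0.30378; posterior odds 5.4059; posterior probability 0.844.

Analyst A: 0.444; Analyst B: 0.844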